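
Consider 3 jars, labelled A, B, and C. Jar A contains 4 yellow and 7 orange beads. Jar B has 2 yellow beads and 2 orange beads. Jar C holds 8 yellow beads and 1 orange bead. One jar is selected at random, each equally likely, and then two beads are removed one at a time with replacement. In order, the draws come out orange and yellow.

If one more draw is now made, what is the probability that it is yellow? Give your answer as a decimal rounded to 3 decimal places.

For each hypothesis, P(data | H) works out to: P(data | jar A) = (7/11)(4/11) = 0.2314; P(data | jar B) = (2/4)(2/4) = 0.25; P(data | jar C) = (1/9)(8/9) = 0.098765.
The prior-weighted likelihoods are 1/3 · 0.2314 = 0.077135, 1/3 · 0.25 = 0.083333, 1/3 · 0.098765 = 0.032922; these sum to 0.19339.
Normalising, the posterior is P(jar A | data) = 0.39886, P(jar B | data) = 0.43091, P(jar C | data) = 0.17024.
So P(yellow next | data) = Σ P(yellow next | H) P(H | data) = (4/11)(0.39886) + (1/2)(0.43091) + (8/9)(0.17024) = 0.51181.

0.512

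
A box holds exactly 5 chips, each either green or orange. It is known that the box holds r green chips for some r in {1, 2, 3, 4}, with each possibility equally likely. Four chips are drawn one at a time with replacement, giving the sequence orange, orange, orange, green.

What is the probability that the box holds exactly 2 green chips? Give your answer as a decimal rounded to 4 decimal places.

Compute the likelihood of the observed sequence for each case: P(data | r = 1) = (4/5)(4/5)(4/5)(1/5) = 0.1024; P(data | r = 2) = (3/5)(3/5)(3/5)(2/5) = 0.0864; P(data | r = 3) = (2/5)(2/5)(2/5)(3/5) = 0.0384; P(data | r = 4) = (1/5)(1/5)(1/5)(4/5) = 0.0064.
Weighting by the prior gives 1/4 · 0.1024 = 0.0256, 1/4 · 0.0864 = 0.0216, 1/4 · 0.0384 = 0.0096, 1/4 · 0.0064 = 0.0016; summing to 0.0584.
Hence P(r = 2 | data) = (0.0216) / (0.0584) = 0.36986.

0.3699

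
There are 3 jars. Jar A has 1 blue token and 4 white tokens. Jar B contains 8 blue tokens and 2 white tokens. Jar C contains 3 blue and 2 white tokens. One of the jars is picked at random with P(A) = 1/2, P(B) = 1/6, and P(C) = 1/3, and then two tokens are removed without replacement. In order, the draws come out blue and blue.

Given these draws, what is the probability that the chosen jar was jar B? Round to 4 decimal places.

Compute the likelihood of the observed sequence for each case: P(data | jar A) = (1/5)(0/4) = 0; P(data | jar B) = (8/10)(7/9) = 28/45; P(data | jar C) = (3/5)(2/4) = 3/10.
Weighting by the prior gives 1/2 · 0 = 0, 1/6 · 28/45 = 14/135, 1/3 · 3/10 = 1/10; these sum to 11/54.
Hence P(jar B | data) = (14/135) / (11/54) = 28/55.

0.5091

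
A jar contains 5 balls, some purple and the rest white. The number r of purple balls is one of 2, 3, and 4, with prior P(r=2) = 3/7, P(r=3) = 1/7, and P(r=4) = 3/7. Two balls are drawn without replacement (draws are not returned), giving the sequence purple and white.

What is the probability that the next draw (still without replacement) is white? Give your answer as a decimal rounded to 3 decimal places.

Compute the likelihood of the observed sequence for each case: P(data | r = 2) = (2/5)(3/4) = 3/10; P(data | r = 3) = (3/5)(2/4) = 3/10; P(data | r = 4) = (4/5)(1/4) = 1/5.
Multiplying each by its prior: 3/7 · 3/10 = 9/70, 1/7 · 3/10 = 3/70, 3/7 · 1/5 = 3/35; with total 9/35.
The posterior is then P(r = 2 | data) = 1/2, P(r = 3 | data) = 1/6, P(r = 4 | data) = 1/3.
Averaging over the posterior, P(white next | data) = (2/3)(1/2) + (1/3)(1/6) + (0)(1/3) = 7/18.

0.389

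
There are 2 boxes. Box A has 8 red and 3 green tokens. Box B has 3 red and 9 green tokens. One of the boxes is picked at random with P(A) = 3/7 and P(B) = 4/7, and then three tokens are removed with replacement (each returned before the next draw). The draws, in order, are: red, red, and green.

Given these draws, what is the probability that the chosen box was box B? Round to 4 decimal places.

For each hypothesis, P(data | H) works out to: P(data | box A) = (8/11)(8/11)(3/11) = 0.14425; P(data | box B) = (3/12)(3/12)(9/12) = 0.046875.
The prior-weighted likelihoods are 3/7 · 0.14425 = 0.061822, 4/7 · 0.046875 = 0.026786; with total 0.088608.
By Bayes' rule, P(box B | data) = (0.026786) / (0.088608) = 0.30229.

0.3023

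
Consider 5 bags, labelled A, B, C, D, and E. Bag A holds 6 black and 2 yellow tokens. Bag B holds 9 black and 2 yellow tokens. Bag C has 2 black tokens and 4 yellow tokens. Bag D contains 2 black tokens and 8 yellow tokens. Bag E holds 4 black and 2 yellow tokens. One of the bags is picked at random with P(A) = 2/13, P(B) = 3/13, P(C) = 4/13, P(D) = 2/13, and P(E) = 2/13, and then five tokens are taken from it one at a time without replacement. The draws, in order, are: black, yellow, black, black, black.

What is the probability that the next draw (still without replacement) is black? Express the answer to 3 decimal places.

Compute the likelihood of the observed sequence for each case: P(data | bag A) = (6/8)(2/7)(5/6)(4/5)(3/4) = 0.10714; P(data | bag B) = (9/11)(2/10)(8/9)(7/8)(6/7) = 0.10909; P(data | bag C) = (2/6)(4/5)(1/4)(0/3) = 0; P(data | bag D) = (2/10)(8/9)(1/8)(0/7) = 0; P(data | bag E) = (4/6)(2/5)(3/4)(2/3)(1/2) = 0.066667.
Multiplying each by its prior: 2/13 · 0.10714 = 0.016484, 3/13 · 0.10909 = 0.025175, 4/13 · 0 = 0, 2/13 · 0 = 0, 2/13 · 0.066667 = 0.010256; with total 0.051915.
Dividing through by the total gives posterior P(bag A | data) = 0.31751, P(bag B | data) = 0.48493, P(bag C | data) = 0, P(bag D | data) = 0, P(bag E | data) = 0.19756.
So P(black next | data) = Σ P(black next | H) P(H | data) = (2/3)(0.31751) + (5/6)(0.48493) + (0)(0.19756) = 0.61578.

0.616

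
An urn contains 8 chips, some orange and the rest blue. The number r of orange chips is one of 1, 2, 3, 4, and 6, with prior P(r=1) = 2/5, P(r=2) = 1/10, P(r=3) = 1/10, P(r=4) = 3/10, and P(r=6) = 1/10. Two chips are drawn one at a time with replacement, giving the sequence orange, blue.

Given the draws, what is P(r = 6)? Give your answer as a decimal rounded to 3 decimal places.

0.104

Under each hypothesis, the probability of the observed sequence is: P(data | r = 1) = (1/8)(7/8) = 7/64; P(data | r = 2) = (2/8)(6/8) = 3/16; P(data | r = 3) = (3/8)(5/8) = 15/64; P(data | r = 4) = (4/8)(4/8) = 1/4; P(data | r = 6) = (6/8)(2/8) = 3/16.
The prior-weighted likelihoods are 2/5 · 7/64 = 7/160, 1/10 · 3/16 = 3/160, 1/10 · 15/64 = 3/128, 3/10 · 1/4 = 3/40, 1/10 · 3/16 = 3/160; with total 23/128.
Therefore the posterior P(r = 6 | data) = (3/160) / (23/128) = 12/115.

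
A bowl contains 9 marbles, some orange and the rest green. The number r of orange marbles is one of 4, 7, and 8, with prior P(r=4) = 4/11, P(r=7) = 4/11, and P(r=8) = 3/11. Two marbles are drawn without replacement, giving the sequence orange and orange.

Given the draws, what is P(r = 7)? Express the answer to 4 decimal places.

The likelihood of the observed sequence under each hypothesis: P(data | r = 4) = (4/9)(3/8) = 1/6; P(data | r = 7) = (7/9)(6/8) = 7/12; P(data | r = 8) = (8/9)(7/8) = 7/9.
Weighting by the prior gives 4/11 · 1/6 = 2/33, 4/11 · 7/12 = 7/33, 3/11 · 7/9 = 7/33; these sum to 16/33.
Hence P(r = 7 | data) = (7/33) / (16/33) = 7/16.

0.4375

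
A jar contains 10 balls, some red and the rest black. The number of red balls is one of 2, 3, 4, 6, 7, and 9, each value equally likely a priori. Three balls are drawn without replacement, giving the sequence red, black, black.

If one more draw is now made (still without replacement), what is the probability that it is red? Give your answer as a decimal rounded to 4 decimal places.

Under each hypothesis, the probability of the observed sequence is: P(data | r = 2) = (2/10)(8/9)(7/8) = 7/45; P(data | r = 3) = (3/10)(7/9)(6/8) = 7/40; P(data | r = 4) = (4/10)(6/9)(5/8) = 1/6; P(data | r = 6) = (6/10)(4/9)(3/8) = 1/10; P(data | r = 7) = (7/10)(3/9)(2/8) = 7/120; P(data | r = 9) = (9/10)(1/9)(0/8) = 0.
The prior-weighted likelihoods are 1/6 · 7/45 = 7/270, 1/6 · 7/40 = 7/240, 1/6 · 1/6 = 1/36, 1/6 · 1/10 = 1/60, 1/6 · 7/120 = 7/720, 1/6 · 0 = 0; summing to 59/540.
The posterior is then P(r = 2 | data) = 14/59, P(r = 3 | data) = 63/236, P(r = 4 | data) = 15/59, P(r = 6 | data) = 9/59, P(r = 7 | data) = 21/236, P(r = 9 | data) = 0.
The predictive probability is P(red next | data) = (1/7)(14/59) + (2/7)(63/236) + (3/7)(15/59) + (5/7)(9/59) + (6/7)(21/236) = 167/413.

0.4044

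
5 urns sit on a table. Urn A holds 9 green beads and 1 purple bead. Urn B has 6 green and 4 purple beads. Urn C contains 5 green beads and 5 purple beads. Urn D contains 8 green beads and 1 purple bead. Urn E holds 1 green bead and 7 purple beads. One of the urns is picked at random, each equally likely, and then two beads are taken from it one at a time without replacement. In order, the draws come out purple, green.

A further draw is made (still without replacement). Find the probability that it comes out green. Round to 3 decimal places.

For each hypothesis, P(data | H) works out to: P(data | urn A) = (1/10)(9/9) = 0.1; P(data | urn B) = (4/10)(6/9) = 0.26667; P(data | urn C) = (5/10)(5/9) = 0.27778; P(data | urn D) = (1/9)(8/8) = 0.11111; P(data | urn E) = (7/8)(1/7) = 0.125.
Weighting by the prior gives 1/5 · 0.1 = 0.02, 1/5 · 0.26667 = 0.053333, 1/5 · 0.27778 = 0.055556, 1/5 · 0.11111 = 0.022222, 1/5 · 0.125 = 0.025; with total 0.17611.
Normalising, the posterior is P(urn A | data) = 0.11356, P(urn B | data) = 0.30284, P(urn C | data) = 0.31546, P(urn D | data) = 0.12618, P(urn E | data) = 0.14196.
The predictive probability is P(green next | data) = (1)(0.11356) + (5/8)(0.30284) + (1/2)(0.31546) + (1)(0.12618) + (0)(0.14196) = 0.58675.

0.587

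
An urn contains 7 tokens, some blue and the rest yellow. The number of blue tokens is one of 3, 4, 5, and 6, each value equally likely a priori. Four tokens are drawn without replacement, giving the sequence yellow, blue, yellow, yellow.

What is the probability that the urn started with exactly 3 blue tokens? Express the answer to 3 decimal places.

For each hypothesis, P(data | H) works out to: P(data | r = 3) = (4/7)(3/6)(3/5)(2/4) = 3/35; P(data | r = 4) = (3/7)(4/6)(2/5)(1/4) = 1/35; P(data | r = 5) = (2/7)(5/6)(1/5)(0/4) = 0; P(data | r = 6) = (1/7)(6/6)(0/5) = 0.
The prior-weighted likelihoods are 1/4 · 3/35 = 3/140, 1/4 · 1/35 = 1/140, 1/4 · 0 = 0, 1/4 · 0 = 0; summing to 1/35.
Hence P(r = 3 | data) = (3/140) / (1/35) = 3/4.

0.750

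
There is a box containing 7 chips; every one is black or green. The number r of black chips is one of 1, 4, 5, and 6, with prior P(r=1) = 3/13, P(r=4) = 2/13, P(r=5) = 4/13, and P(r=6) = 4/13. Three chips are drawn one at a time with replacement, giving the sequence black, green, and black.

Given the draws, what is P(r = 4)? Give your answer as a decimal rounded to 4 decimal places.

Compute the likelihood of the observed sequence for each case: P(data | r = 1) = (1/7)(6/7)(1/7) = 0.017493; P(data | r = 4) = (4/7)(3/7)(4/7) = 0.13994; P(data | r = 5) = (5/7)(2/7)(5/7) = 0.14577; P(data | r = 6) = (6/7)(1/7)(6/7) = 0.10496.
The prior-weighted likelihoods are 3/13 · 0.017493 = 0.0040368, 2/13 · 0.13994 = 0.021529, 4/13 · 0.14577 = 0.044853, 4/13 · 0.10496 = 0.032294; summing to 0.10271.
Hence P(r = 4 | data) = (0.021529) / (0.10271) = 0.20961.

0.2096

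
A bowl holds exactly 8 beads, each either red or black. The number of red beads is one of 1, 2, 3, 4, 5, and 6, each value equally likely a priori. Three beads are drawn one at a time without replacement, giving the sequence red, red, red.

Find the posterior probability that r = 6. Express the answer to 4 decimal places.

Under each hypothesis, the probability of the observed sequence is: P(data | r = 1) = (1/8)(0/7) = 0; P(data | r = 2) = (2/8)(1/7)(0/6) = 0; P(data | r = 3) = (3/8)(2/7)(1/6) = 1/56; P(data | r = 4) = (4/8)(3/7)(2/6) = 1/14; P(data | r = 5) = (5/8)(4/7)(3/6) = 5/28; P(data | r = 6) = (6/8)(5/7)(4/6) = 5/14.
Weighting by the prior gives 1/6 · 0 = 0, 1/6 · 0 = 0, 1/6 · 1/56 = 1/336, 1/6 · 1/14 = 1/84, 1/6 · 5/28 = 5/168, 1/6 · 5/14 = 5/84; summing to 5/48.
Therefore the posterior P(r = 6 | data) = (5/84) / (5/48) = 4/7.

0.5714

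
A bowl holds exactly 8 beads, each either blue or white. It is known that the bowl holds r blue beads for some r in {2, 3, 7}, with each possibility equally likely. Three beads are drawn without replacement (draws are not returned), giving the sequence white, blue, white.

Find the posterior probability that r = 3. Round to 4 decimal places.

0.5000

Compute the likelihood of the observed sequence for each case: P(data | r = 2) = (6/8)(2/7)(5/6) = 5/28; P(data | r = 3) = (5/8)(3/7)(4/6) = 5/28; P(data | r = 7) = (1/8)(7/7)(0/6) = 0.
Weighting by the prior gives 1/3 · 5/28 = 5/84, 1/3 · 5/28 = 5/84, 1/3 · 0 = 0; with total 5/42.
So P(r = 3 | data) = (5/84) / (5/42) = 1/2.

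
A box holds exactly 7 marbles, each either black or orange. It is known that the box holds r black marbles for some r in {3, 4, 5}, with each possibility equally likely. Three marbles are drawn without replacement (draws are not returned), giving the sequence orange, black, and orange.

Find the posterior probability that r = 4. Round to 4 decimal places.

0.3429

For each hypothesis, P(data | H) works out to: P(data | r = 3) = (4/7)(3/6)(3/5) = 6/35; P(data | r = 4) = (3/7)(4/6)(2/5) = 4/35; P(data | r = 5) = (2/7)(5/6)(1/5) = 1/21.
Weighting by the prior gives 1/3 · 6/35 = 2/35, 1/3 · 4/35 = 4/105, 1/3 · 1/21 = 1/63; summing to 1/9.
By Bayes' rule, P(r = 4 | data) = (4/105) / (1/9) = 12/35.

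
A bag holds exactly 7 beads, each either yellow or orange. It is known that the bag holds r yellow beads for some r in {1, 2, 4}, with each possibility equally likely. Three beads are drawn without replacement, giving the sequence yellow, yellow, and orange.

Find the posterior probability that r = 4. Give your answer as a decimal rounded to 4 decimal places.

0.7826

Under each hypothesis, the probability of the observed sequence is: P(data | r = 1) = (1/7)(0/6) = 0; P(data | r = 2) = (2/7)(1/6)(5/5) = 1/21; P(data | r = 4) = (4/7)(3/6)(3/5) = 6/35.
Weighting by the prior gives 1/3 · 0 = 0, 1/3 · 1/21 = 1/63, 1/3 · 6/35 = 2/35; with total 23/315.
Hence P(r = 4 | data) = (2/35) / (23/315) = 18/23.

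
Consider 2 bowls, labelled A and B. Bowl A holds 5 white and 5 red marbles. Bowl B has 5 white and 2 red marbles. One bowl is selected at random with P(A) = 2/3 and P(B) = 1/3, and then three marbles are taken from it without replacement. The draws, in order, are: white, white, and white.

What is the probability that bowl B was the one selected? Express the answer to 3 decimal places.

The likelihood of the observed sequence under each hypothesis: P(data | bowl A) = (5/10)(4/9)(3/8) = 1/12; P(data | bowl B) = (5/7)(4/6)(3/5) = 2/7.
Weighting by the prior gives 2/3 · 1/12 = 1/18, 1/3 · 2/7 = 2/21; with total 19/126.
Therefore the posterior P(bowl B | data) = (2/21) / (19/126) = 12/19.

0.632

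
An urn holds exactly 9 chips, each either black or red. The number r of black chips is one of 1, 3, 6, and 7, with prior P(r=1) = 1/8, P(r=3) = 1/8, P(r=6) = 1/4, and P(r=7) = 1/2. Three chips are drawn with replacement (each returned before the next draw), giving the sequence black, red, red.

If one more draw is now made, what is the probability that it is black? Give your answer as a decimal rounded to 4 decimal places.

0.5159

Under each hypothesis, the probability of the observed sequence is: P(data | r = 1) = (1/9)(8/9)(8/9) = 64/729; P(data | r = 3) = (3/9)(6/9)(6/9) = 4/27; P(data | r = 6) = (6/9)(3/9)(3/9) = 2/27; P(data | r = 7) = (7/9)(2/9)(2/9) = 28/729.
The prior-weighted likelihoods are 1/8 · 64/729 = 8/729, 1/8 · 4/27 = 1/54, 1/4 · 2/27 = 1/54, 1/2 · 28/729 = 14/729; these sum to 49/729.
Normalising, the posterior is P(r = 1 | data) = 8/49, P(r = 3 | data) = 27/98, P(r = 6 | data) = 27/98, P(r = 7 | data) = 2/7.
The predictive probability is P(black next | data) = (1/9)(8/49) + (1/3)(27/98) + (2/3)(27/98) + (7/9)(2/7) = 65/126.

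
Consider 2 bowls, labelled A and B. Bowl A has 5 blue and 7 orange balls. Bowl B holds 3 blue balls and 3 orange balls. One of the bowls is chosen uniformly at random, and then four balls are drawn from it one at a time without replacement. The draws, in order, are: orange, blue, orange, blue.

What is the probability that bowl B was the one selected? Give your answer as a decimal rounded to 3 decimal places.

0.586

The likelihood of the observed sequence under each hypothesis: P(data | bowl A) = (7/12)(5/11)(6/10)(4/9) = 0.070707; P(data | bowl B) = (3/6)(3/5)(2/4)(2/3) = 0.1.
The prior-weighted likelihoods are 1/2 · 0.070707 = 0.035354, 1/2 · 0.1 = 0.05; with total 0.085354.
So P(bowl B | data) = (0.05) / (0.085354) = 0.5858.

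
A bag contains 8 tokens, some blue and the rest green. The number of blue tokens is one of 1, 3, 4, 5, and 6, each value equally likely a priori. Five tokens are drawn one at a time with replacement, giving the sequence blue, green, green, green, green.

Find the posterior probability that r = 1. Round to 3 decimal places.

The likelihood of the observed sequence under each hypothesis: P(data | r = 1) = (1/8)(7/8)(7/8)(7/8)(7/8) = 0.073273; P(data | r = 3) = (3/8)(5/8)(5/8)(5/8)(5/8) = 0.05722; P(data | r = 4) = (4/8)(4/8)(4/8)(4/8)(4/8) = 0.03125; P(data | r = 5) = (5/8)(3/8)(3/8)(3/8)(3/8) = 0.01236; P(data | r = 6) = (6/8)(2/8)(2/8)(2/8)(2/8) = 0.0029297.
Weighting by the prior gives 1/5 · 0.073273 = 0.014655, 1/5 · 0.05722 = 0.011444, 1/5 · 0.03125 = 0.00625, 1/5 · 0.01236 = 0.0024719, 1/5 · 0.0029297 = 0.00058594; with total 0.035406.
Therefore the posterior P(r = 1 | data) = (0.014655) / (0.035406) = 0.41389.

0.414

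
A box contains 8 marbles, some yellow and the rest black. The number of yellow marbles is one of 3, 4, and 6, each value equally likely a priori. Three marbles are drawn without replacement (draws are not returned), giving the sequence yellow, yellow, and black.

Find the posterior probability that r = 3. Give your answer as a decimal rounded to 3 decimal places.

The likelihood of the observed sequence under each hypothesis: P(data | r = 3) = (3/8)(2/7)(5/6) = 5/56; P(data | r = 4) = (4/8)(3/7)(4/6) = 1/7; P(data | r = 6) = (6/8)(5/7)(2/6) = 5/28.
The prior-weighted likelihoods are 1/3 · 5/56 = 5/168, 1/3 · 1/7 = 1/21, 1/3 · 5/28 = 5/84; with total 23/168.
So P(r = 3 | data) = (5/168) / (23/168) = 5/23.

0.217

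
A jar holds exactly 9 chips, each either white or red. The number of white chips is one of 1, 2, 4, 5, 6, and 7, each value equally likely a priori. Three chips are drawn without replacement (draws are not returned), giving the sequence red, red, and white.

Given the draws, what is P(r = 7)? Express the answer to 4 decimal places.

Under each hypothesis, the probability of the observed sequence is: P(data | r = 1) = (8/9)(7/8)(1/7) = 1/9; P(data | r = 2) = (7/9)(6/8)(2/7) = 1/6; P(data | r = 4) = (5/9)(4/8)(4/7) = 10/63; P(data | r = 5) = (4/9)(3/8)(5/7) = 5/42; P(data | r = 6) = (3/9)(2/8)(6/7) = 1/14; P(data | r = 7) = (2/9)(1/8)(7/7) = 1/36.
Multiplying each by its prior: 1/6 · 1/9 = 1/54, 1/6 · 1/6 = 1/36, 1/6 · 10/63 = 5/189, 1/6 · 5/42 = 5/252, 1/6 · 1/14 = 1/84, 1/6 · 1/36 = 1/216; summing to 55/504.
So P(r = 7 | data) = (1/216) / (55/504) = 7/165.

0.0424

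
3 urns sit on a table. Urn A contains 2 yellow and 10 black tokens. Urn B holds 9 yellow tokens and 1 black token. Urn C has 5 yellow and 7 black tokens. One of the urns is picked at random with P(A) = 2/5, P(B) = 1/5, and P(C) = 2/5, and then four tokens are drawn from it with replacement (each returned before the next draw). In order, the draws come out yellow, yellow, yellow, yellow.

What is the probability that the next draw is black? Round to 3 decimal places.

For each hypothesis, P(data | H) works out to: P(data | urn A) = (2/12)(2/12)(2/12)(2/12) = 0.0007716; P(data | urn B) = (9/10)(9/10)(9/10)(9/10) = 0.6561; P(data | urn C) = (5/12)(5/12)(5/12)(5/12) = 0.030141.
The prior-weighted likelihoods are 2/5 · 0.0007716 = 0.00030864, 1/5 · 0.6561 = 0.13122, 2/5 · 0.030141 = 0.012056; with total 0.14358.
Normalising, the posterior is P(urn A | data) = 0.0021495, P(urn B | data) = 0.91388, P(urn C | data) = 0.083966.
So P(black next | data) = Σ P(black next | H) P(H | data) = (5/6)(0.0021495) + (1/10)(0.91388) + (7/12)(0.083966) = 0.14216.

0.142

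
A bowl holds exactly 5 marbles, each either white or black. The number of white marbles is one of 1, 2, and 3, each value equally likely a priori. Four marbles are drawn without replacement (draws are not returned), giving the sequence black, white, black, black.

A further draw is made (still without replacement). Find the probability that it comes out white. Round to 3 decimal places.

0.333

Under each hypothesis, the probability of the observed sequence is: P(data | r = 1) = (4/5)(1/4)(3/3)(2/2) = 1/5; P(data | r = 2) = (3/5)(2/4)(2/3)(1/2) = 1/10; P(data | r = 3) = (2/5)(3/4)(1/3)(0/2) = 0.
Multiplying each by its prior: 1/3 · 1/5 = 1/15, 1/3 · 1/10 = 1/30, 1/3 · 0 = 0; with total 1/10.
Dividing through by the total gives posterior P(r = 1 | data) = 2/3, P(r = 2 | data) = 1/3, P(r = 3 | data) = 0.
Averaging over the posterior, P(white next | data) = (0)(2/3) + (1)(1/3) = 1/3.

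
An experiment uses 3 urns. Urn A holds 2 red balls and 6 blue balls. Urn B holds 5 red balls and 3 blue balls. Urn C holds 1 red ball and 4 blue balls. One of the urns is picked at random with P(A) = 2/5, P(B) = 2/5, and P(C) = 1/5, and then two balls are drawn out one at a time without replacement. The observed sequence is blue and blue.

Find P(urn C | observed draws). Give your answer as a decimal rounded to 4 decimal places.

Under each hypothesis, the probability of the observed sequence is: P(data | urn A) = (6/8)(5/7) = 15/28; P(data | urn B) = (3/8)(2/7) = 3/28; P(data | urn C) = (4/5)(3/4) = 3/5.
The prior-weighted likelihoods are 2/5 · 15/28 = 3/14, 2/5 · 3/28 = 3/70, 1/5 · 3/5 = 3/25; these sum to 66/175.
Therefore the posterior P(urn C | data) = (3/25) / (66/175) = 7/22.

0.3182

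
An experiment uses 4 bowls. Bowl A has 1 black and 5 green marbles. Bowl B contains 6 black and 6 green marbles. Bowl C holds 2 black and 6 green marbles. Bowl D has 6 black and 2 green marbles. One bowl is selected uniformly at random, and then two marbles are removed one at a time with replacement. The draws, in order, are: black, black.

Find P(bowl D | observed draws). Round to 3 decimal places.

0.623

Under each hypothesis, the probability of the observed sequence is: P(data | bowl A) = (1/6)(1/6) = 1/36; P(data | bowl B) = (6/12)(6/12) = 1/4; P(data | bowl C) = (2/8)(2/8) = 1/16; P(data | bowl D) = (6/8)(6/8) = 9/16.
Multiplying each by its prior: 1/4 · 1/36 = 1/144, 1/4 · 1/4 = 1/16, 1/4 · 1/16 = 1/64, 1/4 · 9/16 = 9/64; with total 65/288.
By Bayes' rule, P(bowl D | data) = (9/64) / (65/288) = 81/130.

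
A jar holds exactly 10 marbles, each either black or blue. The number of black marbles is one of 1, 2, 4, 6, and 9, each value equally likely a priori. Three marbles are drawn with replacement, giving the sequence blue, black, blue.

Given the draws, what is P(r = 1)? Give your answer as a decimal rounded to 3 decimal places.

For each hypothesis, P(data | H) works out to: P(data | r = 1) = (9/10)(1/10)(9/10) = 0.081; P(data | r = 2) = (8/10)(2/10)(8/10) = 0.128; P(data | r = 4) = (6/10)(4/10)(6/10) = 0.144; P(data | r = 6) = (4/10)(6/10)(4/10) = 0.096; P(data | r = 9) = (1/10)(9/10)(1/10) = 0.009.
Multiplying each by its prior: 1/5 · 0.081 = 0.0162, 1/5 · 0.128 = 0.0256, 1/5 · 0.144 = 0.0288, 1/5 · 0.096 = 0.0192, 1/5 · 0.009 = 0.0018; these sum to 0.0916.
By Bayes' rule, P(r = 1 | data) = (0.0162) / (0.0916) = 0.17686.

0.177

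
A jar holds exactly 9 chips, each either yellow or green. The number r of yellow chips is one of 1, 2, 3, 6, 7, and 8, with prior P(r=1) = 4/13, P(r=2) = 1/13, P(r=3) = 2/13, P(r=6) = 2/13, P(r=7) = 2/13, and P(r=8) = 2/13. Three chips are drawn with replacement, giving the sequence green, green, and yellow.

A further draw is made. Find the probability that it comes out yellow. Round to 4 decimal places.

The likelihood of the observed sequence under each hypothesis: P(data | r = 1) = (8/9)(8/9)(1/9) = 0.087791; P(data | r = 2) = (7/9)(7/9)(2/9) = 0.13443; P(data | r = 3) = (6/9)(6/9)(3/9) = 0.14815; P(data | r = 6) = (3/9)(3/9)(6/9) = 0.074074; P(data | r = 7) = (2/9)(2/9)(7/9) = 0.038409; P(data | r = 8) = (1/9)(1/9)(8/9) = 0.010974.
Multiplying each by its prior: 4/13 · 0.087791 = 0.027013, 1/13 · 0.13443 = 0.010341, 2/13 · 0.14815 = 0.022792, 2/13 · 0.074074 = 0.011396, 2/13 · 0.038409 = 0.005909, 2/13 · 0.010974 = 0.0016883; with total 0.079139.
The posterior is then P(r = 1 | data) = 0.34133, P(r = 2 | data) = 0.13067, P(r = 3 | data) = 0.288, P(r = 6 | data) = 0.144, P(r = 7 | data) = 0.074667, P(r = 8 | data) = 0.021333.
Averaging over the posterior, P(yellow next | data) = (1/9)(0.34133) + (2/9)(0.13067) + (1/3)(0.288) + (2/3)(0.144) + (7/9)(0.074667) + (8/9)(0.021333) = 0.336.

0.3360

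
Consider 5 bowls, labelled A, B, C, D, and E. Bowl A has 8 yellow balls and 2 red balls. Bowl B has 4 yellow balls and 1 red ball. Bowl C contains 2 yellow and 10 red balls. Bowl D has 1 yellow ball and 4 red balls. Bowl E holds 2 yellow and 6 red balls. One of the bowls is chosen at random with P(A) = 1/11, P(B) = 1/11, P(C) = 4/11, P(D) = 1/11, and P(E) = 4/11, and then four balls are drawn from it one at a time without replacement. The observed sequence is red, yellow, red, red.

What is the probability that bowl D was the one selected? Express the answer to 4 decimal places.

0.1592

Under each hypothesis, the probability of the observed sequence is: P(data | bowl A) = (2/10)(8/9)(1/8)(0/7) = 0; P(data | bowl B) = (1/5)(4/4)(0/3) = 0; P(data | bowl C) = (10/12)(2/11)(9/10)(8/9) = 0.12121; P(data | bowl D) = (4/5)(1/4)(3/3)(2/2) = 0.2; P(data | bowl E) = (6/8)(2/7)(5/6)(4/5) = 0.14286.
Multiplying each by its prior: 1/11 · 0 = 0, 1/11 · 0 = 0, 4/11 · 0.12121 = 0.044077, 1/11 · 0.2 = 0.018182, 4/11 · 0.14286 = 0.051948; summing to 0.11421.
By Bayes' rule, P(bowl D | data) = (0.018182) / (0.11421) = 0.1592.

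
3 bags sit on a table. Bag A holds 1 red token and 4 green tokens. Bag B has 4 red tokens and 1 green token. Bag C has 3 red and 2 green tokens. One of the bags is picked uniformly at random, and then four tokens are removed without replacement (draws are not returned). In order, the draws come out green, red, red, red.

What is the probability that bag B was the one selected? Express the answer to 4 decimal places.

0.6667

Compute the likelihood of the observed sequence for each case: P(data | bag A) = (4/5)(1/4)(0/3) = 0; P(data | bag B) = (1/5)(4/4)(3/3)(2/2) = 1/5; P(data | bag C) = (2/5)(3/4)(2/3)(1/2) = 1/10.
Weighting by the prior gives 1/3 · 0 = 0, 1/3 · 1/5 = 1/15, 1/3 · 1/10 = 1/30; with total 1/10.
So P(bag B | data) = (1/15) / (1/10) = 2/3.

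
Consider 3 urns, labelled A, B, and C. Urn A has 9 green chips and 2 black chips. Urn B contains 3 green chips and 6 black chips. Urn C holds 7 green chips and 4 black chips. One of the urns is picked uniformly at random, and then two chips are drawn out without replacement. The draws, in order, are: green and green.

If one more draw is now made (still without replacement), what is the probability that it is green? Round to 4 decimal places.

0.6547

The likelihood of the observed sequence under each hypothesis: P(data | urn A) = (9/11)(8/10) = 0.65455; P(data | urn B) = (3/9)(2/8) = 0.083333; P(data | urn C) = (7/11)(6/10) = 0.38182.
Multiplying each by its prior: 1/3 · 0.65455 = 0.21818, 1/3 · 0.083333 = 0.027778, 1/3 · 0.38182 = 0.12727; summing to 0.37323.
Normalising, the posterior is P(urn A | data) = 0.58457, P(urn B | data) = 0.074425, P(urn C | data) = 0.341.
So P(green next | data) = Σ P(green next | H) P(H | data) = (7/9)(0.58457) + (1/7)(0.074425) + (5/9)(0.341) = 0.65475.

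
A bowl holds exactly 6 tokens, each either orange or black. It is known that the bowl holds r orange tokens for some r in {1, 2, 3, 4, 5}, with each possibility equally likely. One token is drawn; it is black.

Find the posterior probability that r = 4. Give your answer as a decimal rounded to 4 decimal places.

The likelihood of this draw under each hypothesis: P(data | r = 1) = (5/6) = 5/6; P(data | r = 2) = (4/6) = 2/3; P(data | r = 3) = (3/6) = 1/2; P(data | r = 4) = (2/6) = 1/3; P(data | r = 5) = (1/6) = 1/6.
Weighting by the prior gives 1/5 · 5/6 = 1/6, 1/5 · 2/3 = 2/15, 1/5 · 1/2 = 1/10, 1/5 · 1/3 = 1/15, 1/5 · 1/6 = 1/30; with total 1/2.
Hence P(r = 4 | data) = (1/15) / (1/2) = 2/15.

0.1333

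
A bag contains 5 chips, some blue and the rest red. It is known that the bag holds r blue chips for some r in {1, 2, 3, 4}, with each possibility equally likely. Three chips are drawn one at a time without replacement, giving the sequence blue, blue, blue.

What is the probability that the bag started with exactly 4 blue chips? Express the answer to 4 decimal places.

0.8000

Compute the likelihood of the observed sequence for each case: P(data | r = 1) = (1/5)(0/4) = 0; P(data | r = 2) = (2/5)(1/4)(0/3) = 0; P(data | r = 3) = (3/5)(2/4)(1/3) = 1/10; P(data | r = 4) = (4/5)(3/4)(2/3) = 2/5.
Weighting by the prior gives 1/4 · 0 = 0, 1/4 · 0 = 0, 1/4 · 1/10 = 1/40, 1/4 · 2/5 = 1/10; with total 1/8.
So P(r = 4 | data) = (1/10) / (1/8) = 4/5.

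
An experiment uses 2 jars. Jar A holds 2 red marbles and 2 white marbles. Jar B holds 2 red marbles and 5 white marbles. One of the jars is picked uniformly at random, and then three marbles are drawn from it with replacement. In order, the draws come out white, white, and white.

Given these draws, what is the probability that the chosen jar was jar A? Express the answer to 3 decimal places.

0.255

For each hypothesis, P(data | H) works out to: P(data | jar A) = (2/4)(2/4)(2/4) = 0.125; P(data | jar B) = (5/7)(5/7)(5/7) = 0.36443.
Weighting by the prior gives 1/2 · 0.125 = 0.0625, 1/2 · 0.36443 = 0.18222; summing to 0.24472.
By Bayes' rule, P(jar A | data) = (0.0625) / (0.24472) = 0.2554.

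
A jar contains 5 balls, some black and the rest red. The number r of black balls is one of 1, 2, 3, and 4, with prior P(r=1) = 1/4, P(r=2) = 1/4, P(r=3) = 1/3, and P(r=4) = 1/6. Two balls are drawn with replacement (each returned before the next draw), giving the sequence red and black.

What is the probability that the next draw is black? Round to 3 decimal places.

The likelihood of the observed sequence under each hypothesis: P(data | r = 1) = (4/5)(1/5) = 4/25; P(data | r = 2) = (3/5)(2/5) = 6/25; P(data | r = 3) = (2/5)(3/5) = 6/25; P(data | r = 4) = (1/5)(4/5) = 4/25.
Multiplying each by its prior: 1/4 · 4/25 = 1/25, 1/4 · 6/25 = 3/50, 1/3 · 6/25 = 2/25, 1/6 · 4/25 = 2/75; summing to 31/150.
Normalising, the posterior is P(r = 1 | data) = 6/31, P(r = 2 | data) = 9/31, P(r = 3 | data) = 12/31, P(r = 4 | data) = 4/31.
Averaging over the posterior, P(black next | data) = (1/5)(6/31) + (2/5)(9/31) + (3/5)(12/31) + (4/5)(4/31) = 76/155.

0.490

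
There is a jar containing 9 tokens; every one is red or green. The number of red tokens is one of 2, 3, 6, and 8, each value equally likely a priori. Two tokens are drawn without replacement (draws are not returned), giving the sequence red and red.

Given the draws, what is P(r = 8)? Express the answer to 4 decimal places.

0.5957

The likelihood of the observed sequence under each hypothesis: P(data | r = 2) = (2/9)(1/8) = 1/36; P(data | r = 3) = (3/9)(2/8) = 1/12; P(data | r = 6) = (6/9)(5/8) = 5/12; P(data | r = 8) = (8/9)(7/8) = 7/9.
Weighting by the prior gives 1/4 · 1/36 = 1/144, 1/4 · 1/12 = 1/48, 1/4 · 5/12 = 5/48, 1/4 · 7/9 = 7/36; with total 47/144.
Hence P(r = 8 | data) = (7/36) / (47/144) = 28/47.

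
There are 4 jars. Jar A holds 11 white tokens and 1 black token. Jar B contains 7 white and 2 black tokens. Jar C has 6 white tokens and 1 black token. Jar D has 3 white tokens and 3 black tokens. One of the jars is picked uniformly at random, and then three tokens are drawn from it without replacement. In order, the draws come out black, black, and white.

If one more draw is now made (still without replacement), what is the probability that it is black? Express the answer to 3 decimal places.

The likelihood of the observed sequence under each hypothesis: P(data | jar A) = (1/12)(0/11) = 0; P(data | jar B) = (2/9)(1/8)(7/7) = 1/36; P(data | jar C) = (1/7)(0/6) = 0; P(data | jar D) = (3/6)(2/5)(3/4) = 3/20.
Weighting by the prior gives 1/4 · 0 = 0, 1/4 · 1/36 = 1/144, 1/4 · 0 = 0, 1/4 · 3/20 = 3/80; with total 2/45.
The posterior is then P(jar A | data) = 0, P(jar B | data) = 5/32, P(jar C | data) = 0, P(jar D | data) = 27/32.
Averaging over the posterior, P(black next | data) = (0)(5/32) + (1/3)(27/32) = 9/32.

0.281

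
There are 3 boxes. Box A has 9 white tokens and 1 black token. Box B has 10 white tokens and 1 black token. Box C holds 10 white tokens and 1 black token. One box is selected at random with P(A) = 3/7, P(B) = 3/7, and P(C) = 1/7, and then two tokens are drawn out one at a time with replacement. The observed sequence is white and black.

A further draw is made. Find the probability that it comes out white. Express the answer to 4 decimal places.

For each hypothesis, P(data | H) works out to: P(data | box A) = (9/10)(1/10) = 0.09; P(data | box B) = (10/11)(1/11) = 0.082645; P(data | box C) = (10/11)(1/11) = 0.082645.
Weighting by the prior gives 3/7 · 0.09 = 0.038571, 3/7 · 0.082645 = 0.035419, 1/7 · 0.082645 = 0.011806; these sum to 0.085797.
The posterior is then P(box A | data) = 0.44957, P(box B | data) = 0.41283, P(box C | data) = 0.13761.
So P(white next | data) = Σ P(white next | H) P(H | data) = (9/10)(0.44957) + (10/11)(0.41283) + (10/11)(0.13761) = 0.905.

0.9050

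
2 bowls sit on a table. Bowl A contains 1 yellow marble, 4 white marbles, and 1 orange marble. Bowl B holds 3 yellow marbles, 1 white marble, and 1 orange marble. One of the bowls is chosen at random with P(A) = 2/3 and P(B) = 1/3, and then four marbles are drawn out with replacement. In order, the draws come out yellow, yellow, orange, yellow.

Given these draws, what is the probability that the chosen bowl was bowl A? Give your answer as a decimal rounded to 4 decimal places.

0.0345

For each hypothesis, P(data | H) works out to: P(data | bowl A) = (1/6)(1/6)(1/6)(1/6) = 0.0007716; P(data | bowl B) = (3/5)(3/5)(1/5)(3/5) = 0.0432.
Weighting by the prior gives 2/3 · 0.0007716 = 0.0005144, 1/3 · 0.0432 = 0.0144; with total 0.014914.
So P(bowl A | data) = (0.0005144) / (0.014914) = 0.03449.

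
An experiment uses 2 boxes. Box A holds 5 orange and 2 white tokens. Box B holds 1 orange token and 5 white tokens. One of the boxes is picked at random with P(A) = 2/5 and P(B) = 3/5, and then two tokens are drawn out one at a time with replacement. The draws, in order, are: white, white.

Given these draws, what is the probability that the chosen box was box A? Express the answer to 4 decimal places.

Compute the likelihood of the observed sequence for each case: P(data | box A) = (2/7)(2/7) = 0.081633; P(data | box B) = (5/6)(5/6) = 0.69444.
Multiplying each by its prior: 2/5 · 0.081633 = 0.032653, 3/5 · 0.69444 = 0.41667; summing to 0.44932.
By Bayes' rule, P(box A | data) = (0.032653) / (0.44932) = 0.072672.

0.0727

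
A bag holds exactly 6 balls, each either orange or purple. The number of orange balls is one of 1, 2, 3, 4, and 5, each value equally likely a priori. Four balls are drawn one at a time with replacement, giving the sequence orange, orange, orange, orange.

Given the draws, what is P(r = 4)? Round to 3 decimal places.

Under each hypothesis, the probability of the observed sequence is: P(data | r = 1) = (1/6)(1/6)(1/6)(1/6) = 0.0007716; P(data | r = 2) = (2/6)(2/6)(2/6)(2/6) = 0.012346; P(data | r = 3) = (3/6)(3/6)(3/6)(3/6) = 0.0625; P(data | r = 4) = (4/6)(4/6)(4/6)(4/6) = 0.19753; P(data | r = 5) = (5/6)(5/6)(5/6)(5/6) = 0.48225.
Weighting by the prior gives 1/5 · 0.0007716 = 0.00015432, 1/5 · 0.012346 = 0.0024691, 1/5 · 0.0625 = 0.0125, 1/5 · 0.19753 = 0.039506, 1/5 · 0.48225 = 0.096451; summing to 0.15108.
So P(r = 4 | data) = (0.039506) / (0.15108) = 0.26149.

0.261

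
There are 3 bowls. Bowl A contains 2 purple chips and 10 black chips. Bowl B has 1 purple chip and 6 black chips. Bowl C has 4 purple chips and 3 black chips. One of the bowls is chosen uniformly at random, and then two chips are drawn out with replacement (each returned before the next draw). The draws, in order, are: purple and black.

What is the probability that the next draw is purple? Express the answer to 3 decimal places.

Compute the likelihood of the observed sequence for each case: P(data | bowl A) = (2/12)(10/12) = 0.13889; P(data | bowl B) = (1/7)(6/7) = 0.12245; P(data | bowl C) = (4/7)(3/7) = 0.2449.
Weighting by the prior gives 1/3 · 0.13889 = 0.046296, 1/3 · 0.12245 = 0.040816, 1/3 · 0.2449 = 0.081633; summing to 0.16875.
The posterior is then P(bowl A | data) = 0.27436, P(bowl B | data) = 0.24188, P(bowl C | data) = 0.48376.
So P(purple next | data) = Σ P(purple next | H) P(H | data) = (1/6)(0.27436) + (1/7)(0.24188) + (4/7)(0.48376) = 0.35672.

0.357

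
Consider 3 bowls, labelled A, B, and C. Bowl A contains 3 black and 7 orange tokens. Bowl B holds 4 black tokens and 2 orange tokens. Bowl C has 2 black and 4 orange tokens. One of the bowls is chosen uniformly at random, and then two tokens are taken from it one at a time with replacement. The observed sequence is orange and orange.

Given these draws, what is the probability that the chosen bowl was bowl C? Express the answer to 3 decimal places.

The likelihood of the observed sequence under each hypothesis: P(data | bowl A) = (7/10)(7/10) = 0.49; P(data | bowl B) = (2/6)(2/6) = 0.11111; P(data | bowl C) = (4/6)(4/6) = 0.44444.
Multiplying each by its prior: 1/3 · 0.49 = 0.16333, 1/3 · 0.11111 = 0.037037, 1/3 · 0.44444 = 0.14815; summing to 0.34852.
Hence P(bowl C | data) = (0.14815) / (0.34852) = 0.42508.

0.425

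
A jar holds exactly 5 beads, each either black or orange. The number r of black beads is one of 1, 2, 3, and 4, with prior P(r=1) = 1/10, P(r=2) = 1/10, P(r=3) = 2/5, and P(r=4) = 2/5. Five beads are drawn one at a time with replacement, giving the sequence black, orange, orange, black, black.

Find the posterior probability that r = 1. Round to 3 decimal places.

For each hypothesis, P(data | H) works out to: P(data | r = 1) = (1/5)(4/5)(4/5)(1/5)(1/5) = 0.00512; P(data | r = 2) = (2/5)(3/5)(3/5)(2/5)(2/5) = 0.02304; P(data | r = 3) = (3/5)(2/5)(2/5)(3/5)(3/5) = 0.03456; P(data | r = 4) = (4/5)(1/5)(1/5)(4/5)(4/5) = 0.02048.
Multiplying each by its prior: 1/10 · 0.00512 = 0.000512, 1/10 · 0.02304 = 0.002304, 2/5 · 0.03456 = 0.013824, 2/5 · 0.02048 = 0.008192; these sum to 0.024832.
Hence P(r = 1 | data) = (0.000512) / (0.024832) = 0.020619.

0.021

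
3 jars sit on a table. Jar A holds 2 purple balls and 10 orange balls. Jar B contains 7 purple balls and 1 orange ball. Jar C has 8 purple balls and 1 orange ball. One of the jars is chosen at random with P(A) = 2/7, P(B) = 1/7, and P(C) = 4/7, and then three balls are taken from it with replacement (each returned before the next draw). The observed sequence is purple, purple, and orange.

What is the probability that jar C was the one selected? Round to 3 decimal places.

0.712

For each hypothesis, P(data | H) works out to: P(data | jar A) = (2/12)(2/12)(10/12) = 0.023148; P(data | jar B) = (7/8)(7/8)(1/8) = 0.095703; P(data | jar C) = (8/9)(8/9)(1/9) = 0.087791.
Weighting by the prior gives 2/7 · 0.023148 = 0.0066138, 1/7 · 0.095703 = 0.013672, 4/7 · 0.087791 = 0.050167; with total 0.070452.
Hence P(jar C | data) = (0.050167) / (0.070452) = 0.71207.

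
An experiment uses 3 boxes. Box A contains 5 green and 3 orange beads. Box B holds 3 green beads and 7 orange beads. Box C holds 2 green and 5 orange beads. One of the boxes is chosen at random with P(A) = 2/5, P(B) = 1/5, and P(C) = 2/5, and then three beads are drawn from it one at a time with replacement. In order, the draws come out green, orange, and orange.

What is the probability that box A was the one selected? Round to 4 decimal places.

0.2861

The likelihood of the observed sequence under each hypothesis: P(data | box A) = (5/8)(3/8)(3/8) = 0.087891; P(data | box B) = (3/10)(7/10)(7/10) = 0.147; P(data | box C) = (2/7)(5/7)(5/7) = 0.14577.
Weighting by the prior gives 2/5 · 0.087891 = 0.035156, 1/5 · 0.147 = 0.0294, 2/5 · 0.14577 = 0.058309; with total 0.12287.
So P(box A | data) = (0.035156) / (0.12287) = 0.28614.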